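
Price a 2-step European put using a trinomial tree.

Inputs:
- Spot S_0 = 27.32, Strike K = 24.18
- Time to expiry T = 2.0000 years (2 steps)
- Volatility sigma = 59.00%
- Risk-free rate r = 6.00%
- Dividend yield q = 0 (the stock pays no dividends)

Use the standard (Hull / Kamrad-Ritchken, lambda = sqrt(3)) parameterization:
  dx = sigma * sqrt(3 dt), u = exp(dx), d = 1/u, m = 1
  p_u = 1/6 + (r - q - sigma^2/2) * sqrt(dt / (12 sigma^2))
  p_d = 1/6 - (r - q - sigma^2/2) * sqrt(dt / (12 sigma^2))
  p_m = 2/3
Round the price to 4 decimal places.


Answer: Price = V(0,0) = 4.6806

Derivation:
dt = T/N = 1.000000; dx = sigma*sqrt(3*dt) = 1.021910
u = exp(dx) = 2.778497; d = 1/u = 0.359907
p_u = 0.110864, p_m = 0.666667, p_d = 0.222469
Discount per step: exp(-r*dt) = 0.941765
Stock lattice S(k, j) with j the centered position index:
  k=0: S(0,+0) = 27.3200
  k=1: S(1,-1) = 9.8327; S(1,+0) = 27.3200; S(1,+1) = 75.9085
  k=2: S(2,-2) = 3.5388; S(2,-1) = 9.8327; S(2,+0) = 27.3200; S(2,+1) = 75.9085; S(2,+2) = 210.9116
Terminal payoffs V(N, j) = max(K - S_T, 0):
  V(2,-2) = 20.641160; V(2,-1) = 14.347344; V(2,+0) = 0.000000; V(2,+1) = 0.000000; V(2,+2) = 0.000000
Backward induction: V(k, j) = exp(-r*dt) * [p_u * V(k+1, j+1) + p_m * V(k+1, j) + p_d * V(k+1, j-1)]
  V(1,-1) = exp(-r*dt) * [p_u*0.000000 + p_m*14.347344 + p_d*20.641160] = 13.332481
  V(1,+0) = exp(-r*dt) * [p_u*0.000000 + p_m*0.000000 + p_d*14.347344] = 3.005962
  V(1,+1) = exp(-r*dt) * [p_u*0.000000 + p_m*0.000000 + p_d*0.000000] = 0.000000
  V(0,+0) = exp(-r*dt) * [p_u*0.000000 + p_m*3.005962 + p_d*13.332481] = 4.680606


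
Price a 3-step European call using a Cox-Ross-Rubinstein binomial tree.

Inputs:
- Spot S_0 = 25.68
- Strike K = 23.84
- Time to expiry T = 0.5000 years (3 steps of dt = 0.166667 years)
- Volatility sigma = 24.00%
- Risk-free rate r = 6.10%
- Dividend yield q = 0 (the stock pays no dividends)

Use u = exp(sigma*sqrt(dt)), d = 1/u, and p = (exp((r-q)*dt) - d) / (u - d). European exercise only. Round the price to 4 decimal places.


Answer: Price = V(0,0) = 3.2276

Derivation:
dt = T/N = 0.166667
u = exp(sigma*sqrt(dt)) = 1.102940; d = 1/u = 0.906667
p = (exp((r-q)*dt) - d) / (u - d) = 0.527588
Discount per step: exp(-r*dt) = 0.989885
Stock lattice S(k, i) with i counting down-moves:
  k=0: S(0,0) = 25.6800
  k=1: S(1,0) = 28.3235; S(1,1) = 23.2832
  k=2: S(2,0) = 31.2391; S(2,1) = 25.6800; S(2,2) = 21.1101
  k=3: S(3,0) = 34.4549; S(3,1) = 28.3235; S(3,2) = 23.2832; S(3,3) = 19.1399
Terminal payoffs V(N, i) = max(S_T - K, 0):
  V(3,0) = 10.614901; V(3,1) = 4.483506; V(3,2) = 0.000000; V(3,3) = 0.000000
Backward induction: V(k, i) = exp(-r*dt) * [p * V(k+1, i) + (1-p) * V(k+1, i+1)].
  V(2,0) = exp(-r*dt) * [p*10.614901 + (1-p)*4.483506] = 7.640281
  V(2,1) = exp(-r*dt) * [p*4.483506 + (1-p)*0.000000] = 2.341515
  V(2,2) = exp(-r*dt) * [p*0.000000 + (1-p)*0.000000] = 0.000000
  V(1,0) = exp(-r*dt) * [p*7.640281 + (1-p)*2.341515] = 5.085116
  V(1,1) = exp(-r*dt) * [p*2.341515 + (1-p)*0.000000] = 1.222858
  V(0,0) = exp(-r*dt) * [p*5.085116 + (1-p)*1.222858] = 3.227556


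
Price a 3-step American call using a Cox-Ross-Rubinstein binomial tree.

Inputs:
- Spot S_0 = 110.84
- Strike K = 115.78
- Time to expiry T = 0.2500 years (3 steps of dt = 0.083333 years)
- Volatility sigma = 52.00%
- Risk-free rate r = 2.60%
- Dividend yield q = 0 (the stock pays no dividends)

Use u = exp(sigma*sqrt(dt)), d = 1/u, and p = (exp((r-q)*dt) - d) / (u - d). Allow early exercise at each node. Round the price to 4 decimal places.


dt = T/N = 0.083333
u = exp(sigma*sqrt(dt)) = 1.161963; d = 1/u = 0.860612
p = (exp((r-q)*dt) - d) / (u - d) = 0.469740
Discount per step: exp(-r*dt) = 0.997836
Stock lattice S(k, i) with i counting down-moves:
  k=0: S(0,0) = 110.8400
  k=1: S(1,0) = 128.7920; S(1,1) = 95.3903
  k=2: S(2,0) = 149.6516; S(2,1) = 110.8400; S(2,2) = 82.0941
  k=3: S(3,0) = 173.8897; S(3,1) = 128.7920; S(3,2) = 95.3903; S(3,3) = 70.6512
Terminal payoffs V(N, i) = max(S_T - K, 0):
  V(3,0) = 58.109655; V(3,1) = 13.012012; V(3,2) = 0.000000; V(3,3) = 0.000000
Backward induction: V(k, i) = exp(-r*dt) * [p * V(k+1, i) + (1-p) * V(k+1, i+1)]; then take max(V_cont, immediate exercise) for American.
  V(2,0) = exp(-r*dt) * [p*58.109655 + (1-p)*13.012012] = 34.122175; exercise = 33.871590; V(2,0) = max -> 34.122175
  V(2,1) = exp(-r*dt) * [p*13.012012 + (1-p)*0.000000] = 6.099036; exercise = 0.000000; V(2,1) = max -> 6.099036
  V(2,2) = exp(-r*dt) * [p*0.000000 + (1-p)*0.000000] = 0.000000; exercise = 0.000000; V(2,2) = max -> 0.000000
  V(1,0) = exp(-r*dt) * [p*34.122175 + (1-p)*6.099036] = 19.220940; exercise = 13.012012; V(1,0) = max -> 19.220940
  V(1,1) = exp(-r*dt) * [p*6.099036 + (1-p)*0.000000] = 2.858762; exercise = 0.000000; V(1,1) = max -> 2.858762
  V(0,0) = exp(-r*dt) * [p*19.220940 + (1-p)*2.858762] = 10.521912; exercise = 0.000000; V(0,0) = max -> 10.521912

Answer: Price = V(0,0) = 10.5219


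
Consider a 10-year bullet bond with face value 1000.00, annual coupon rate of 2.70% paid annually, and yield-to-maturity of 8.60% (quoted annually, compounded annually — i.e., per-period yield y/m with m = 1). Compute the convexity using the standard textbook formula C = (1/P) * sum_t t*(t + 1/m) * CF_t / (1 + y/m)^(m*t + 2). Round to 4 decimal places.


Answer: Convexity = 75.2873

Derivation:
Coupon per period c = face * coupon_rate / m = 27.000000
Periods per year m = 1; per-period yield y/m = 0.086000
Number of cashflows N = 10
Cashflows (t years, CF_t, discount factor 1/(1+y/m)^(m*t), PV):
  t = 1.0000: CF_t = 27.000000, DF = 0.920810, PV = 24.861878
  t = 2.0000: CF_t = 27.000000, DF = 0.847892, PV = 22.893074
  t = 3.0000: CF_t = 27.000000, DF = 0.780747, PV = 21.080179
  t = 4.0000: CF_t = 27.000000, DF = 0.718920, PV = 19.410846
  t = 5.0000: CF_t = 27.000000, DF = 0.661989, PV = 17.873707
  t = 6.0000: CF_t = 27.000000, DF = 0.609566, PV = 16.458294
  t = 7.0000: CF_t = 27.000000, DF = 0.561295, PV = 15.154967
  t = 8.0000: CF_t = 27.000000, DF = 0.516846, PV = 13.954850
  t = 9.0000: CF_t = 27.000000, DF = 0.475917, PV = 12.849769
  t = 10.0000: CF_t = 1027.000000, DF = 0.438230, PV = 450.061840
Price P = sum_t PV_t = 614.599404
Convexity numerator sum_t t*(t + 1/m) * CF_t / (1+y/m)^(m*t + 2):
  t = 1.0000: term = 42.160357
  t = 2.0000: term = 116.465076
  t = 3.0000: term = 214.484486
  t = 4.0000: term = 329.165877
  t = 5.0000: term = 454.649002
  t = 6.0000: term = 586.103686
  t = 7.0000: term = 719.587091
  t = 8.0000: term = 851.918419
  t = 9.0000: term = 980.569083
  t = 10.0000: term = 41976.403484
Convexity = (1/P) * sum = 46271.506561 / 614.599404 = 75.287262


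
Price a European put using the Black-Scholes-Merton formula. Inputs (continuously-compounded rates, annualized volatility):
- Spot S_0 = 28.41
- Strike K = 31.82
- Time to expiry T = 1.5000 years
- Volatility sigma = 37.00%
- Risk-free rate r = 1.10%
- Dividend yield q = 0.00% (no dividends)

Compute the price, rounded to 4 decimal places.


Answer: Price = 6.9156

Derivation:
d1 = (ln(S/K) + (r - q + 0.5*sigma^2) * T) / (sigma * sqrt(T)) = 0.01284586
d2 = d1 - sigma * sqrt(T) = -0.44030974
exp(-rT) = 0.98363538; exp(-qT) = 1.00000000
P = K * exp(-rT) * N(-d2) - S_0 * exp(-qT) * N(-d1)
N(-d1) = 0.49487538; N(-d2) = 0.67014361
P = 31.8200 * 0.98363538 * 0.67014361 - 28.4100 * 1.00000000 * 0.49487538 = 6.9156


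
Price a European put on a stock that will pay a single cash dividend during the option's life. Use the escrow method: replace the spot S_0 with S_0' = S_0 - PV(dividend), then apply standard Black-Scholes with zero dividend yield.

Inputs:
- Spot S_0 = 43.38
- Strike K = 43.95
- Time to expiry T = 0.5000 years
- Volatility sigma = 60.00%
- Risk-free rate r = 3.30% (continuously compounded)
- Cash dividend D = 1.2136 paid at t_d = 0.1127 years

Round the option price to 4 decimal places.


PV(D) = D * exp(-r * t_d) = 1.2136 * 0.99628781 = 1.20909488
S_0' = S_0 - PV(D) = 43.3800 - 1.20909488 = 42.17090512
d1 = (ln(S_0'/K) + (r + sigma^2/2)*T) / (sigma*sqrt(T)) = 0.15362580
d2 = d1 - sigma*sqrt(T) = -0.27063827
exp(-rT) = 0.98363538
N(-d1) = 0.43895240; N(-d2) = 0.60666537
P = K * exp(-rT) * N(-d2) - S_0' * N(-d1) = 43.9500 * 0.98363538 * 0.60666537 - 42.17090512 * 0.43895240 = 7.7156

Answer: Price = 7.7156


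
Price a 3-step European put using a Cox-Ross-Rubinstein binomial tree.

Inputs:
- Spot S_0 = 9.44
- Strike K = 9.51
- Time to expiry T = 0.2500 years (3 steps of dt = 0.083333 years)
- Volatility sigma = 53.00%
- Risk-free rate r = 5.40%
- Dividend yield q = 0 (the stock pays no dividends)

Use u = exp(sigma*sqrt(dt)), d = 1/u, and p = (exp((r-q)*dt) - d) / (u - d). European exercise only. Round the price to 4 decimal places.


dt = T/N = 0.083333
u = exp(sigma*sqrt(dt)) = 1.165322; d = 1/u = 0.858132
p = (exp((r-q)*dt) - d) / (u - d) = 0.476507
Discount per step: exp(-r*dt) = 0.995510
Stock lattice S(k, i) with i counting down-moves:
  k=0: S(0,0) = 9.4400
  k=1: S(1,0) = 11.0006; S(1,1) = 8.1008
  k=2: S(2,0) = 12.8193; S(2,1) = 9.4400; S(2,2) = 6.9515
  k=3: S(3,0) = 14.9386; S(3,1) = 11.0006; S(3,2) = 8.1008; S(3,3) = 5.9653
Terminal payoffs V(N, i) = max(K - S_T, 0):
  V(3,0) = 0.000000; V(3,1) = 0.000000; V(3,2) = 1.409238; V(3,3) = 3.544681
Backward induction: V(k, i) = exp(-r*dt) * [p * V(k+1, i) + (1-p) * V(k+1, i+1)].
  V(2,0) = exp(-r*dt) * [p*0.000000 + (1-p)*0.000000] = 0.000000
  V(2,1) = exp(-r*dt) * [p*0.000000 + (1-p)*1.409238] = 0.734414
  V(2,2) = exp(-r*dt) * [p*1.409238 + (1-p)*3.544681] = 2.515781
  V(1,0) = exp(-r*dt) * [p*0.000000 + (1-p)*0.734414] = 0.382734
  V(1,1) = exp(-r*dt) * [p*0.734414 + (1-p)*2.515781] = 1.659463
  V(0,0) = exp(-r*dt) * [p*0.382734 + (1-p)*1.659463] = 1.046374

Answer: Price = V(0,0) = 1.0464


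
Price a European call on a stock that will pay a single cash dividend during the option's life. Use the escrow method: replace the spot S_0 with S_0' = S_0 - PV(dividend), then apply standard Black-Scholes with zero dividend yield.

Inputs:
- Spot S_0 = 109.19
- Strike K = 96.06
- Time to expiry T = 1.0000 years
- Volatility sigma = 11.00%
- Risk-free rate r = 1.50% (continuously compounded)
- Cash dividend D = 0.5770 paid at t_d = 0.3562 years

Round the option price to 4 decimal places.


Answer: Price = 14.5461

Derivation:
PV(D) = D * exp(-r * t_d) = 0.5770 * 0.99467125 = 0.57392531
S_0' = S_0 - PV(D) = 109.1900 - 0.57392531 = 108.61607469
d1 = (ln(S_0'/K) + (r + sigma^2/2)*T) / (sigma*sqrt(T)) = 1.30814925
d2 = d1 - sigma*sqrt(T) = 1.19814925
exp(-rT) = 0.98511194
N(d1) = 0.90458865; N(d2) = 0.88457054
C = S_0' * N(d1) - K * exp(-rT) * N(d2) = 108.61607469 * 0.90458865 - 96.0600 * 0.98511194 * 0.88457054 = 14.5461


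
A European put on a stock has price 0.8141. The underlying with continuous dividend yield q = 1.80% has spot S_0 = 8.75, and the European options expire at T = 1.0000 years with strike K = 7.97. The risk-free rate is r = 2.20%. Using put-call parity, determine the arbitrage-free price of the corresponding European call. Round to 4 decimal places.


Put-call parity: C - P = S_0 * exp(-qT) - K * exp(-rT).
S_0 * exp(-qT) = 8.7500 * 0.98216103 = 8.59390903
K * exp(-rT) = 7.9700 * 0.97824024 = 7.79657467
C = P + S*exp(-qT) - K*exp(-rT)
C = 0.8141 + 8.59390903 - 7.79657467 = 1.6114

Answer: Call price = 1.6114


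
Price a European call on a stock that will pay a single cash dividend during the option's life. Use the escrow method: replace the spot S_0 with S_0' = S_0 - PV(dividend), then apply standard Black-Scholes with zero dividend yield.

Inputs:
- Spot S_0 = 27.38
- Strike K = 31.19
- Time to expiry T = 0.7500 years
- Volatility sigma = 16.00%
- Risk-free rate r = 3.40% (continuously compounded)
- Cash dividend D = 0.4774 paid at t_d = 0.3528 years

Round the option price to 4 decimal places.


Answer: Price = 0.4110

Derivation:
PV(D) = D * exp(-r * t_d) = 0.4774 * 0.98807646 = 0.47170770
S_0' = S_0 - PV(D) = 27.3800 - 0.47170770 = 26.90829230
d1 = (ln(S_0'/K) + (r + sigma^2/2)*T) / (sigma*sqrt(T)) = -0.81235368
d2 = d1 - sigma*sqrt(T) = -0.95091774
exp(-rT) = 0.97482238
N(d1) = 0.20829436; N(d2) = 0.17082307
C = S_0' * N(d1) - K * exp(-rT) * N(d2) = 26.90829230 * 0.20829436 - 31.1900 * 0.97482238 * 0.17082307 = 0.4110


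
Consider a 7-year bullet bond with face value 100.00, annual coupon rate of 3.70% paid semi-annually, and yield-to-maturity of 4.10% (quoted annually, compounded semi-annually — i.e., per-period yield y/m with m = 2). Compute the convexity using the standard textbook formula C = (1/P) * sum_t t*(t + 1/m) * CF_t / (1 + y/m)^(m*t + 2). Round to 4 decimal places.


Answer: Convexity = 42.9880

Derivation:
Coupon per period c = face * coupon_rate / m = 1.850000
Periods per year m = 2; per-period yield y/m = 0.020500
Number of cashflows N = 14
Cashflows (t years, CF_t, discount factor 1/(1+y/m)^(m*t), PV):
  t = 0.5000: CF_t = 1.850000, DF = 0.979912, PV = 1.812837
  t = 1.0000: CF_t = 1.850000, DF = 0.960227, PV = 1.776420
  t = 1.5000: CF_t = 1.850000, DF = 0.940938, PV = 1.740735
  t = 2.0000: CF_t = 1.850000, DF = 0.922036, PV = 1.705767
  t = 2.5000: CF_t = 1.850000, DF = 0.903514, PV = 1.671501
  t = 3.0000: CF_t = 1.850000, DF = 0.885364, PV = 1.637924
  t = 3.5000: CF_t = 1.850000, DF = 0.867579, PV = 1.605021
  t = 4.0000: CF_t = 1.850000, DF = 0.850151, PV = 1.572779
  t = 4.5000: CF_t = 1.850000, DF = 0.833073, PV = 1.541185
  t = 5.0000: CF_t = 1.850000, DF = 0.816338, PV = 1.510225
  t = 5.5000: CF_t = 1.850000, DF = 0.799939, PV = 1.479887
  t = 6.0000: CF_t = 1.850000, DF = 0.783870, PV = 1.450159
  t = 6.5000: CF_t = 1.850000, DF = 0.768123, PV = 1.421028
  t = 7.0000: CF_t = 101.850000, DF = 0.752693, PV = 76.661781
Price P = sum_t PV_t = 97.587249
Convexity numerator sum_t t*(t + 1/m) * CF_t / (1+y/m)^(m*t + 2):
  t = 0.5000: term = 0.870368
  t = 1.0000: term = 2.558650
  t = 1.5000: term = 5.014503
  t = 2.0000: term = 8.189619
  t = 2.5000: term = 12.037656
  t = 3.0000: term = 16.514178
  t = 3.5000: term = 21.576584
  t = 4.0000: term = 27.184049
  t = 4.5000: term = 33.297463
  t = 5.0000: term = 39.879372
  t = 5.5000: term = 46.893921
  t = 6.0000: term = 54.306799
  t = 6.5000: term = 62.085186
  t = 7.0000: term = 3864.668007
Convexity = (1/P) * sum = 4195.076356 / 97.587249 = 42.987956


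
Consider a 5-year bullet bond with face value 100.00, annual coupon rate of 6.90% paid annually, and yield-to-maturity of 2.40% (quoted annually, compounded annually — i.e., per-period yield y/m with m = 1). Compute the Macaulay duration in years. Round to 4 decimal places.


Coupon per period c = face * coupon_rate / m = 6.900000
Periods per year m = 1; per-period yield y/m = 0.024000
Number of cashflows N = 5
Cashflows (t years, CF_t, discount factor 1/(1+y/m)^(m*t), PV):
  t = 1.0000: CF_t = 6.900000, DF = 0.976562, PV = 6.738281
  t = 2.0000: CF_t = 6.900000, DF = 0.953674, PV = 6.580353
  t = 3.0000: CF_t = 6.900000, DF = 0.931323, PV = 6.426126
  t = 4.0000: CF_t = 6.900000, DF = 0.909495, PV = 6.275513
  t = 5.0000: CF_t = 106.900000, DF = 0.888178, PV = 94.946273
Price P = sum_t PV_t = 120.966546
Macaulay numerator sum_t t * PV_t:
  t * PV_t at t = 1.0000: 6.738281
  t * PV_t at t = 2.0000: 13.160706
  t * PV_t at t = 3.0000: 19.278377
  t * PV_t at t = 4.0000: 25.102054
  t * PV_t at t = 5.0000: 474.731365
Macaulay duration D = (sum_t t * PV_t) / P = 539.010783 / 120.966546 = 4.455867

Answer: Macaulay duration = 4.4559 years


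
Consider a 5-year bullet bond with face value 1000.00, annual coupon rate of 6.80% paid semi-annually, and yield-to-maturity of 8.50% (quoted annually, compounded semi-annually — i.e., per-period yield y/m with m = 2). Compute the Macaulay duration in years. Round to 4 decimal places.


Coupon per period c = face * coupon_rate / m = 34.000000
Periods per year m = 2; per-period yield y/m = 0.042500
Number of cashflows N = 10
Cashflows (t years, CF_t, discount factor 1/(1+y/m)^(m*t), PV):
  t = 0.5000: CF_t = 34.000000, DF = 0.959233, PV = 32.613909
  t = 1.0000: CF_t = 34.000000, DF = 0.920127, PV = 31.284325
  t = 1.5000: CF_t = 34.000000, DF = 0.882616, PV = 30.008945
  t = 2.0000: CF_t = 34.000000, DF = 0.846634, PV = 28.785559
  t = 2.5000: CF_t = 34.000000, DF = 0.812119, PV = 27.612047
  t = 3.0000: CF_t = 34.000000, DF = 0.779011, PV = 26.486376
  t = 3.5000: CF_t = 34.000000, DF = 0.747253, PV = 25.406595
  t = 4.0000: CF_t = 34.000000, DF = 0.716789, PV = 24.370835
  t = 4.5000: CF_t = 34.000000, DF = 0.687568, PV = 23.377300
  t = 5.0000: CF_t = 1034.000000, DF = 0.659537, PV = 681.961571
Price P = sum_t PV_t = 931.907460
Macaulay numerator sum_t t * PV_t:
  t * PV_t at t = 0.5000: 16.306954
  t * PV_t at t = 1.0000: 31.284325
  t * PV_t at t = 1.5000: 45.013417
  t * PV_t at t = 2.0000: 57.571117
  t * PV_t at t = 2.5000: 69.030117
  t * PV_t at t = 3.0000: 79.459127
  t * PV_t at t = 3.5000: 88.923084
  t * PV_t at t = 4.0000: 97.483340
  t * PV_t at t = 4.5000: 105.197849
  t * PV_t at t = 5.0000: 3409.807853
Macaulay duration D = (sum_t t * PV_t) / P = 4000.077183 / 931.907460 = 4.292355

Answer: Macaulay duration = 4.2924 years


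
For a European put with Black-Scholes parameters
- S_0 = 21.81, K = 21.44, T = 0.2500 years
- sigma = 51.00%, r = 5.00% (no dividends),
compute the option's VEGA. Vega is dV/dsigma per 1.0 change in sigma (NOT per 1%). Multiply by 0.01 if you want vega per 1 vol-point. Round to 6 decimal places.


Answer: Vega = 4.223262

Derivation:
d1 = 0.2436186040; d2 = -0.0113813960
phi(d1) = 0.3872775942; exp(-qT) = 1.0000000000; exp(-rT) = 0.9875778005
Vega = S * exp(-qT) * phi(d1) * sqrt(T) = 21.8100 * 1.0000000000 * 0.3872775942 * 0.5000000000 = 4.223262


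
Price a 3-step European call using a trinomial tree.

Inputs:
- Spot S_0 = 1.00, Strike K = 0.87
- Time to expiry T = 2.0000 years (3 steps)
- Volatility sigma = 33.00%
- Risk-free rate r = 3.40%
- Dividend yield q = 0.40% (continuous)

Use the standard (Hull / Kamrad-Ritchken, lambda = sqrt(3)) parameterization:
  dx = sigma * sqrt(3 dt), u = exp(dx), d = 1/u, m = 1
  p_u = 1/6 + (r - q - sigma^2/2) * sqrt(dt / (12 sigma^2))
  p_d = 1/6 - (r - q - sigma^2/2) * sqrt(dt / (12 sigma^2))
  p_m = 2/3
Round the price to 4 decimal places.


Answer: Price = V(0,0) = 0.2718

Derivation:
dt = T/N = 0.666667; dx = sigma*sqrt(3*dt) = 0.466690
u = exp(dx) = 1.594708; d = 1/u = 0.627074
p_u = 0.149203, p_m = 0.666667, p_d = 0.184130
Discount per step: exp(-r*dt) = 0.977588
Stock lattice S(k, j) with j the centered position index:
  k=0: S(0,+0) = 1.0000
  k=1: S(1,-1) = 0.6271; S(1,+0) = 1.0000; S(1,+1) = 1.5947
  k=2: S(2,-2) = 0.3932; S(2,-1) = 0.6271; S(2,+0) = 1.0000; S(2,+1) = 1.5947; S(2,+2) = 2.5431
  k=3: S(3,-3) = 0.2466; S(3,-2) = 0.3932; S(3,-1) = 0.6271; S(3,+0) = 1.0000; S(3,+1) = 1.5947; S(3,+2) = 2.5431; S(3,+3) = 4.0555
Terminal payoffs V(N, j) = max(S_T - K, 0):
  V(3,-3) = 0.000000; V(3,-2) = 0.000000; V(3,-1) = 0.000000; V(3,+0) = 0.130000; V(3,+1) = 0.724708; V(3,+2) = 1.673093; V(3,+3) = 3.185490
Backward induction: V(k, j) = exp(-r*dt) * [p_u * V(k+1, j+1) + p_m * V(k+1, j) + p_d * V(k+1, j-1)]
  V(2,-2) = exp(-r*dt) * [p_u*0.000000 + p_m*0.000000 + p_d*0.000000] = 0.000000
  V(2,-1) = exp(-r*dt) * [p_u*0.130000 + p_m*0.000000 + p_d*0.000000] = 0.018962
  V(2,+0) = exp(-r*dt) * [p_u*0.724708 + p_m*0.130000 + p_d*0.000000] = 0.190430
  V(2,+1) = exp(-r*dt) * [p_u*1.673093 + p_m*0.724708 + p_d*0.130000] = 0.739747
  V(2,+2) = exp(-r*dt) * [p_u*3.185490 + p_m*1.673093 + p_d*0.724708] = 1.685481
  V(1,-1) = exp(-r*dt) * [p_u*0.190430 + p_m*0.018962 + p_d*0.000000] = 0.040134
  V(1,+0) = exp(-r*dt) * [p_u*0.739747 + p_m*0.190430 + p_d*0.018962] = 0.235420
  V(1,+1) = exp(-r*dt) * [p_u*1.685481 + p_m*0.739747 + p_d*0.190430] = 0.762233
  V(0,+0) = exp(-r*dt) * [p_u*0.762233 + p_m*0.235420 + p_d*0.040134] = 0.271832


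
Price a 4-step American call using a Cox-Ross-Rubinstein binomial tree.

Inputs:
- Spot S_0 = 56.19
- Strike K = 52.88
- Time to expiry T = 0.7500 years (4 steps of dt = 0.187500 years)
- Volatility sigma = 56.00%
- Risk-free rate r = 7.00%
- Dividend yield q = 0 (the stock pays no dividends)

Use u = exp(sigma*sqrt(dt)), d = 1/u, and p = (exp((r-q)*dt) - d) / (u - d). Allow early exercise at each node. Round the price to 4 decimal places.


dt = T/N = 0.187500
u = exp(sigma*sqrt(dt)) = 1.274415; d = 1/u = 0.784674
p = (exp((r-q)*dt) - d) / (u - d) = 0.466650
Discount per step: exp(-r*dt) = 0.986961
Stock lattice S(k, i) with i counting down-moves:
  k=0: S(0,0) = 56.1900
  k=1: S(1,0) = 71.6094; S(1,1) = 44.0908
  k=2: S(2,0) = 91.2600; S(2,1) = 56.1900; S(2,2) = 34.5969
  k=3: S(3,0) = 116.3032; S(3,1) = 71.6094; S(3,2) = 44.0908; S(3,3) = 27.1473
  k=4: S(4,0) = 148.2185; S(4,1) = 91.2600; S(4,2) = 56.1900; S(4,3) = 34.5969; S(4,4) = 21.3018
Terminal payoffs V(N, i) = max(S_T - K, 0):
  V(4,0) = 95.338459; V(4,1) = 38.380042; V(4,2) = 3.310000; V(4,3) = 0.000000; V(4,4) = 0.000000
Backward induction: V(k, i) = exp(-r*dt) * [p * V(k+1, i) + (1-p) * V(k+1, i+1)]; then take max(V_cont, immediate exercise) for American.
  V(3,0) = exp(-r*dt) * [p*95.338459 + (1-p)*38.380042] = 64.112665; exercise = 63.423150; V(3,0) = max -> 64.112665
  V(3,1) = exp(-r*dt) * [p*38.380042 + (1-p)*3.310000] = 19.418884; exercise = 18.729369; V(3,1) = max -> 19.418884
  V(3,2) = exp(-r*dt) * [p*3.310000 + (1-p)*0.000000] = 1.524471; exercise = 0.000000; V(3,2) = max -> 1.524471
  V(3,3) = exp(-r*dt) * [p*0.000000 + (1-p)*0.000000] = 0.000000; exercise = 0.000000; V(3,3) = max -> 0.000000
  V(2,0) = exp(-r*dt) * [p*64.112665 + (1-p)*19.418884] = 39.750081; exercise = 38.380042; V(2,0) = max -> 39.750081
  V(2,1) = exp(-r*dt) * [p*19.418884 + (1-p)*1.524471] = 9.746139; exercise = 3.310000; V(2,1) = max -> 9.746139
  V(2,2) = exp(-r*dt) * [p*1.524471 + (1-p)*0.000000] = 0.702118; exercise = 0.000000; V(2,2) = max -> 0.702118
  V(1,0) = exp(-r*dt) * [p*39.750081 + (1-p)*9.746139] = 23.437831; exercise = 18.729369; V(1,0) = max -> 23.437831
  V(1,1) = exp(-r*dt) * [p*9.746139 + (1-p)*0.702118] = 4.858325; exercise = 0.000000; V(1,1) = max -> 4.858325
  V(0,0) = exp(-r*dt) * [p*23.437831 + (1-p)*4.858325] = 13.352052; exercise = 3.310000; V(0,0) = max -> 13.352052

Answer: Price = V(0,0) = 13.3521


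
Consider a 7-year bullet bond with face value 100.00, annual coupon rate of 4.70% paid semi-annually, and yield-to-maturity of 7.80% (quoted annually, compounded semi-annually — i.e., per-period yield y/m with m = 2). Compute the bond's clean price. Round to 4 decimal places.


Answer: Price = 83.5185

Derivation:
Coupon per period c = face * coupon_rate / m = 2.350000
Periods per year m = 2; per-period yield y/m = 0.039000
Number of cashflows N = 14
Cashflows (t years, CF_t, discount factor 1/(1+y/m)^(m*t), PV):
  t = 0.5000: CF_t = 2.350000, DF = 0.962464, PV = 2.261790
  t = 1.0000: CF_t = 2.350000, DF = 0.926337, PV = 2.176891
  t = 1.5000: CF_t = 2.350000, DF = 0.891566, PV = 2.095179
  t = 2.0000: CF_t = 2.350000, DF = 0.858100, PV = 2.016535
  t = 2.5000: CF_t = 2.350000, DF = 0.825890, PV = 1.940842
  t = 3.0000: CF_t = 2.350000, DF = 0.794889, PV = 1.867990
  t = 3.5000: CF_t = 2.350000, DF = 0.765052, PV = 1.797873
  t = 4.0000: CF_t = 2.350000, DF = 0.736335, PV = 1.730388
  t = 4.5000: CF_t = 2.350000, DF = 0.708696, PV = 1.665436
  t = 5.0000: CF_t = 2.350000, DF = 0.682094, PV = 1.602922
  t = 5.5000: CF_t = 2.350000, DF = 0.656491, PV = 1.542755
  t = 6.0000: CF_t = 2.350000, DF = 0.631849, PV = 1.484846
  t = 6.5000: CF_t = 2.350000, DF = 0.608132, PV = 1.429110
  t = 7.0000: CF_t = 102.350000, DF = 0.585305, PV = 59.905981
Price P = sum_t PV_t = 83.518537


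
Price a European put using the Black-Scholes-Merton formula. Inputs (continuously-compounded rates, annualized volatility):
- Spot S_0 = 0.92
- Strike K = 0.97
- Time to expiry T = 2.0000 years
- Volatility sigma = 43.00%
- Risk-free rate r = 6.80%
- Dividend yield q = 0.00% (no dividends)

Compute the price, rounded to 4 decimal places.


d1 = (ln(S/K) + (r - q + 0.5*sigma^2) * T) / (sigma * sqrt(T)) = 0.44067157
d2 = d1 - sigma * sqrt(T) = -0.16744026
exp(-rT) = 0.87284263; exp(-qT) = 1.00000000
P = K * exp(-rT) * N(-d2) - S_0 * exp(-qT) * N(-d1)
N(-d1) = 0.32972539; N(-d2) = 0.56648817
P = 0.9700 * 0.87284263 * 0.56648817 - 0.9200 * 1.00000000 * 0.32972539 = 0.1763

Answer: Price = 0.1763


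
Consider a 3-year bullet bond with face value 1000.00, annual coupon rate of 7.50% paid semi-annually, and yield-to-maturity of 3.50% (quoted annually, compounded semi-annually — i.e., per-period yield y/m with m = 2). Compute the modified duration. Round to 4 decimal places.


Coupon per period c = face * coupon_rate / m = 37.500000
Periods per year m = 2; per-period yield y/m = 0.017500
Number of cashflows N = 6
Cashflows (t years, CF_t, discount factor 1/(1+y/m)^(m*t), PV):
  t = 0.5000: CF_t = 37.500000, DF = 0.982801, PV = 36.855037
  t = 1.0000: CF_t = 37.500000, DF = 0.965898, PV = 36.221166
  t = 1.5000: CF_t = 37.500000, DF = 0.949285, PV = 35.598198
  t = 2.0000: CF_t = 37.500000, DF = 0.932959, PV = 34.985944
  t = 2.5000: CF_t = 37.500000, DF = 0.916913, PV = 34.384220
  t = 3.0000: CF_t = 1037.500000, DF = 0.901143, PV = 934.935387
Price P = sum_t PV_t = 1112.979952
First compute Macaulay numerator sum_t t * PV_t:
  t * PV_t at t = 0.5000: 18.427518
  t * PV_t at t = 1.0000: 36.221166
  t * PV_t at t = 1.5000: 53.397297
  t * PV_t at t = 2.0000: 69.971888
  t * PV_t at t = 2.5000: 85.960550
  t * PV_t at t = 3.0000: 2804.806161
Macaulay duration D = 3068.784581 / 1112.979952 = 2.757269
Modified duration = D / (1 + y/m) = 2.757269 / (1 + 0.017500) = 2.709846

Answer: Modified duration = 2.7098


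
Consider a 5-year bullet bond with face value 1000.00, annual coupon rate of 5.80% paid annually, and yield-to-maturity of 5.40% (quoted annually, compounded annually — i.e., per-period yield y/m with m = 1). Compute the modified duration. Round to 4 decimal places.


Answer: Modified duration = 4.2562

Derivation:
Coupon per period c = face * coupon_rate / m = 58.000000
Periods per year m = 1; per-period yield y/m = 0.054000
Number of cashflows N = 5
Cashflows (t years, CF_t, discount factor 1/(1+y/m)^(m*t), PV):
  t = 1.0000: CF_t = 58.000000, DF = 0.948767, PV = 55.028463
  t = 2.0000: CF_t = 58.000000, DF = 0.900158, PV = 52.209168
  t = 3.0000: CF_t = 58.000000, DF = 0.854040, PV = 49.534315
  t = 4.0000: CF_t = 58.000000, DF = 0.810285, PV = 46.996504
  t = 5.0000: CF_t = 1058.000000, DF = 0.768771, PV = 813.359631
Price P = sum_t PV_t = 1017.128080
First compute Macaulay numerator sum_t t * PV_t:
  t * PV_t at t = 1.0000: 55.028463
  t * PV_t at t = 2.0000: 104.418336
  t * PV_t at t = 3.0000: 148.602945
  t * PV_t at t = 4.0000: 187.986015
  t * PV_t at t = 5.0000: 4066.798153
Macaulay duration D = 4562.833912 / 1017.128080 = 4.485997
Modified duration = D / (1 + y/m) = 4.485997 / (1 + 0.054000) = 4.256165


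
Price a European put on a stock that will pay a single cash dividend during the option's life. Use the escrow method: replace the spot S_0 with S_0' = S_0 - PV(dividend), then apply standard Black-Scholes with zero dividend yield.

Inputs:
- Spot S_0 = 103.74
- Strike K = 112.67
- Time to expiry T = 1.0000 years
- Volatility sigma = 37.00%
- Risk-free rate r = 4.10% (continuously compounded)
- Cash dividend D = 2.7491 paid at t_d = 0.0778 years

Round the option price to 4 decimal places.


PV(D) = D * exp(-r * t_d) = 2.7491 * 0.99681528 = 2.74034489
S_0' = S_0 - PV(D) = 103.7400 - 2.74034489 = 100.99965511
d1 = (ln(S_0'/K) + (r + sigma^2/2)*T) / (sigma*sqrt(T)) = 0.00028084
d2 = d1 - sigma*sqrt(T) = -0.36971916
exp(-rT) = 0.95982913
N(-d1) = 0.49988796; N(-d2) = 0.64420412
P = K * exp(-rT) * N(-d2) - S_0' * N(-d1) = 112.6700 * 0.95982913 * 0.64420412 - 100.99965511 * 0.49988796 = 19.1783

Answer: Price = 19.1783


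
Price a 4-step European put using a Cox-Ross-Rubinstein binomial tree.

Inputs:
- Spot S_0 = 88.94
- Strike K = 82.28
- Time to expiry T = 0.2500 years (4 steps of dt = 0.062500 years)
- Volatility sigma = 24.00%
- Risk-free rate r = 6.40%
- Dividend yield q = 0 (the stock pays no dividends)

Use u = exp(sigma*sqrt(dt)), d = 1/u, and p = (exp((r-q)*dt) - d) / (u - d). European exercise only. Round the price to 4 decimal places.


Answer: Price = V(0,0) = 1.4266

Derivation:
dt = T/N = 0.062500
u = exp(sigma*sqrt(dt)) = 1.061837; d = 1/u = 0.941765
p = (exp((r-q)*dt) - d) / (u - d) = 0.518385
Discount per step: exp(-r*dt) = 0.996008
Stock lattice S(k, i) with i counting down-moves:
  k=0: S(0,0) = 88.9400
  k=1: S(1,0) = 94.4397; S(1,1) = 83.7605
  k=2: S(2,0) = 100.2796; S(2,1) = 88.9400; S(2,2) = 78.8827
  k=3: S(3,0) = 106.4805; S(3,1) = 94.4397; S(3,2) = 83.7605; S(3,3) = 74.2889
  k=4: S(4,0) = 113.0649; S(4,1) = 100.2796; S(4,2) = 88.9400; S(4,3) = 78.8827; S(4,4) = 69.9627
Terminal payoffs V(N, i) = max(K - S_T, 0):
  V(4,0) = 0.000000; V(4,1) = 0.000000; V(4,2) = 0.000000; V(4,3) = 3.397296; V(4,4) = 12.317318
Backward induction: V(k, i) = exp(-r*dt) * [p * V(k+1, i) + (1-p) * V(k+1, i+1)].
  V(3,0) = exp(-r*dt) * [p*0.000000 + (1-p)*0.000000] = 0.000000
  V(3,1) = exp(-r*dt) * [p*0.000000 + (1-p)*0.000000] = 0.000000
  V(3,2) = exp(-r*dt) * [p*0.000000 + (1-p)*3.397296] = 1.629659
  V(3,3) = exp(-r*dt) * [p*3.397296 + (1-p)*12.317318] = 7.662605
  V(2,0) = exp(-r*dt) * [p*0.000000 + (1-p)*0.000000] = 0.000000
  V(2,1) = exp(-r*dt) * [p*0.000000 + (1-p)*1.629659] = 0.781736
  V(2,2) = exp(-r*dt) * [p*1.629659 + (1-p)*7.662605] = 4.517114
  V(1,0) = exp(-r*dt) * [p*0.000000 + (1-p)*0.781736] = 0.374993
  V(1,1) = exp(-r*dt) * [p*0.781736 + (1-p)*4.517114] = 2.570449
  V(0,0) = exp(-r*dt) * [p*0.374993 + (1-p)*2.570449] = 1.426641


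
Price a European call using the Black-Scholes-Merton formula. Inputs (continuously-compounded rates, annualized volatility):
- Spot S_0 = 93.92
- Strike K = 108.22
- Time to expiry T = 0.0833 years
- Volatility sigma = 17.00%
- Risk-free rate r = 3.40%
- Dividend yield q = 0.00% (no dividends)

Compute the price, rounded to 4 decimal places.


Answer: Price = 0.0034

Derivation:
d1 = (ln(S/K) + (r - q + 0.5*sigma^2) * T) / (sigma * sqrt(T)) = -2.80621771
d2 = d1 - sigma * sqrt(T) = -2.85528267
exp(-rT) = 0.99717181; exp(-qT) = 1.00000000
C = S_0 * exp(-qT) * N(d1) - K * exp(-rT) * N(d2)
N(d1) = 0.00250634; N(d2) = 0.00214993
C = 93.9200 * 1.00000000 * 0.00250634 - 108.2200 * 0.99717181 * 0.00214993 = 0.0034


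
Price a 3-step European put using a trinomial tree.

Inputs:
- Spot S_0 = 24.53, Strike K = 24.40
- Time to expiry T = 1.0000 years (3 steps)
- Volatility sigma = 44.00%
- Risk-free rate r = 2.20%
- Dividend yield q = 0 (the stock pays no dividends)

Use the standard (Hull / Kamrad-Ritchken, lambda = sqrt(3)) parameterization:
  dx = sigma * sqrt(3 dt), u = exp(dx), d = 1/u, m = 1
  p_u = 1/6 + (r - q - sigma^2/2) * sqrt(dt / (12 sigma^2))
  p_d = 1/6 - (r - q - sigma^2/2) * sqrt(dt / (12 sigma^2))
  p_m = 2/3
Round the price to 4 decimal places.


dt = T/N = 0.333333; dx = sigma*sqrt(3*dt) = 0.440000
u = exp(dx) = 1.552707; d = 1/u = 0.644036
p_u = 0.138333, p_m = 0.666667, p_d = 0.195000
Discount per step: exp(-r*dt) = 0.992693
Stock lattice S(k, j) with j the centered position index:
  k=0: S(0,+0) = 24.5300
  k=1: S(1,-1) = 15.7982; S(1,+0) = 24.5300; S(1,+1) = 38.0879
  k=2: S(2,-2) = 10.1746; S(2,-1) = 15.7982; S(2,+0) = 24.5300; S(2,+1) = 38.0879; S(2,+2) = 59.1394
  k=3: S(3,-3) = 6.5528; S(3,-2) = 10.1746; S(3,-1) = 15.7982; S(3,+0) = 24.5300; S(3,+1) = 38.0879; S(3,+2) = 59.1394; S(3,+3) = 91.8261
Terminal payoffs V(N, j) = max(K - S_T, 0):
  V(3,-3) = 17.847171; V(3,-2) = 14.225375; V(3,-1) = 8.601787; V(3,+0) = 0.000000; V(3,+1) = 0.000000; V(3,+2) = 0.000000; V(3,+3) = 0.000000
Backward induction: V(k, j) = exp(-r*dt) * [p_u * V(k+1, j+1) + p_m * V(k+1, j) + p_d * V(k+1, j-1)]
  V(2,-2) = exp(-r*dt) * [p_u*8.601787 + p_m*14.225375 + p_d*17.847171] = 14.050281
  V(2,-1) = exp(-r*dt) * [p_u*0.000000 + p_m*8.601787 + p_d*14.225375] = 8.446305
  V(2,+0) = exp(-r*dt) * [p_u*0.000000 + p_m*0.000000 + p_d*8.601787] = 1.665093
  V(2,+1) = exp(-r*dt) * [p_u*0.000000 + p_m*0.000000 + p_d*0.000000] = 0.000000
  V(2,+2) = exp(-r*dt) * [p_u*0.000000 + p_m*0.000000 + p_d*0.000000] = 0.000000
  V(1,-1) = exp(-r*dt) * [p_u*1.665093 + p_m*8.446305 + p_d*14.050281] = 8.538170
  V(1,+0) = exp(-r*dt) * [p_u*0.000000 + p_m*1.665093 + p_d*8.446305] = 2.736947
  V(1,+1) = exp(-r*dt) * [p_u*0.000000 + p_m*0.000000 + p_d*1.665093] = 0.322321
  V(0,+0) = exp(-r*dt) * [p_u*0.322321 + p_m*2.736947 + p_d*8.538170] = 3.508340

Answer: Price = V(0,0) = 3.5083


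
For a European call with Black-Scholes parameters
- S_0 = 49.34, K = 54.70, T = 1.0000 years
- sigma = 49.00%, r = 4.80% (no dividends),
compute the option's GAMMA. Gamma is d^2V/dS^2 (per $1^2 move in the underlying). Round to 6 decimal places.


d1 = 0.1324926565; d2 = -0.3575073435
phi(d1) = 0.3954560254; exp(-qT) = 1.0000000000; exp(-rT) = 0.9531337871
Gamma = exp(-qT) * phi(d1) / (S * sigma * sqrt(T)) = 1.0000000000 * 0.3954560254 / (49.3400 * 0.4900 * 1.0000000000) = 0.016357

Answer: Gamma = 0.016357


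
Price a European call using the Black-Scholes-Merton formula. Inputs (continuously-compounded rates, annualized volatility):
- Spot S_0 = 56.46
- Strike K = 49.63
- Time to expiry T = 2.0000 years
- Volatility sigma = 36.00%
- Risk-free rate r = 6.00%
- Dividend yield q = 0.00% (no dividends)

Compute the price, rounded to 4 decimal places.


d1 = (ln(S/K) + (r - q + 0.5*sigma^2) * T) / (sigma * sqrt(T)) = 0.74351676
d2 = d1 - sigma * sqrt(T) = 0.23439987
exp(-rT) = 0.88692044; exp(-qT) = 1.00000000
C = S_0 * exp(-qT) * N(d1) - K * exp(-rT) * N(d2)
N(d1) = 0.77141556; N(d2) = 0.59266272
C = 56.4600 * 1.00000000 * 0.77141556 - 49.6300 * 0.88692044 * 0.59266272 = 17.4664

Answer: Price = 17.4664


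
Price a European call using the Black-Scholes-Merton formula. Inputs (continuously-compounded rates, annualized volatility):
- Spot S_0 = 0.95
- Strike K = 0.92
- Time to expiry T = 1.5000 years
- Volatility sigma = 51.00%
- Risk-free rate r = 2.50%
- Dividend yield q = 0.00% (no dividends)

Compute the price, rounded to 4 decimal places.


d1 = (ln(S/K) + (r - q + 0.5*sigma^2) * T) / (sigma * sqrt(T)) = 0.42371900
d2 = d1 - sigma * sqrt(T) = -0.20090088
exp(-rT) = 0.96319442; exp(-qT) = 1.00000000
C = S_0 * exp(-qT) * N(d1) - K * exp(-rT) * N(d2)
N(d1) = 0.66411462; N(d2) = 0.42038804
C = 0.9500 * 1.00000000 * 0.66411462 - 0.9200 * 0.96319442 * 0.42038804 = 0.2584

Answer: Price = 0.2584


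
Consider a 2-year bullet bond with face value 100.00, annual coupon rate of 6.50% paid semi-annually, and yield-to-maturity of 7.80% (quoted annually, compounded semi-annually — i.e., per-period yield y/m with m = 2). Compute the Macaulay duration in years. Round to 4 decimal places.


Coupon per period c = face * coupon_rate / m = 3.250000
Periods per year m = 2; per-period yield y/m = 0.039000
Number of cashflows N = 4
Cashflows (t years, CF_t, discount factor 1/(1+y/m)^(m*t), PV):
  t = 0.5000: CF_t = 3.250000, DF = 0.962464, PV = 3.128008
  t = 1.0000: CF_t = 3.250000, DF = 0.926337, PV = 3.010595
  t = 1.5000: CF_t = 3.250000, DF = 0.891566, PV = 2.897589
  t = 2.0000: CF_t = 103.250000, DF = 0.858100, PV = 88.598806
Price P = sum_t PV_t = 97.634997
Macaulay numerator sum_t t * PV_t:
  t * PV_t at t = 0.5000: 1.564004
  t * PV_t at t = 1.0000: 3.010595
  t * PV_t at t = 1.5000: 4.346383
  t * PV_t at t = 2.0000: 177.197612
Macaulay duration D = (sum_t t * PV_t) / P = 186.118594 / 97.634997 = 1.906269

Answer: Macaulay duration = 1.9063 years


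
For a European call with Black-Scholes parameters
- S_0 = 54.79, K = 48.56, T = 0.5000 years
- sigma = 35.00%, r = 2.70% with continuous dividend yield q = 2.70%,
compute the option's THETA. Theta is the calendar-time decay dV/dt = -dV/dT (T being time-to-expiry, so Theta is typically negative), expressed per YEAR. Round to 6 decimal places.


Answer: Theta = -4.192753

Derivation:
d1 = 0.6114758370; d2 = 0.3639884636
phi(d1) = 0.3309162745; exp(-qT) = 0.9865907163; exp(-rT) = 0.9865907163
Theta = -S*exp(-qT)*phi(d1)*sigma/(2*sqrt(T)) - r*K*exp(-rT)*N(d2) + q*S*exp(-qT)*N(d1)
N(d1) = 0.7295576949; N(d2) = 0.6420666879; sqrt(T) = 0.7071067812
Term 1 = -54.7900 * 0.9865907163 * 0.3309162745 * 0.3500 / (2 * 0.7071067812) = -4.4269997532
Term 2 = -0.0270 * 48.5600 * 0.9865907163 * 0.6420666879 = -0.8305381858
Term 3 = 0.0270 * 54.7900 * 0.9865907163 * 0.7295576949 = 1.0647845271
Theta = -4.4269997532 + (-0.8305381858) + (1.0647845271) = -4.192753


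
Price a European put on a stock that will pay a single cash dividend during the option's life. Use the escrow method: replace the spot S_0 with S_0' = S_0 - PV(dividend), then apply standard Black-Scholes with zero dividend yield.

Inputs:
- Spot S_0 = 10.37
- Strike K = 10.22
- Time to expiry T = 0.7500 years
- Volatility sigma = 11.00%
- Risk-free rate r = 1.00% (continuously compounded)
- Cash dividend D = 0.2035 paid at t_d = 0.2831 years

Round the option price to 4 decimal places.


Answer: Price = 0.3742

Derivation:
PV(D) = D * exp(-r * t_d) = 0.2035 * 0.99717300 = 0.20292471
S_0' = S_0 - PV(D) = 10.3700 - 0.20292471 = 10.16707529
d1 = (ln(S_0'/K) + (r + sigma^2/2)*T) / (sigma*sqrt(T)) = 0.07185914
d2 = d1 - sigma*sqrt(T) = -0.02340366
exp(-rT) = 0.99252805
N(-d1) = 0.47135700; N(-d2) = 0.50933586
P = K * exp(-rT) * N(-d2) - S_0' * N(-d1) = 10.2200 * 0.99252805 * 0.50933586 - 10.16707529 * 0.47135700 = 0.3742


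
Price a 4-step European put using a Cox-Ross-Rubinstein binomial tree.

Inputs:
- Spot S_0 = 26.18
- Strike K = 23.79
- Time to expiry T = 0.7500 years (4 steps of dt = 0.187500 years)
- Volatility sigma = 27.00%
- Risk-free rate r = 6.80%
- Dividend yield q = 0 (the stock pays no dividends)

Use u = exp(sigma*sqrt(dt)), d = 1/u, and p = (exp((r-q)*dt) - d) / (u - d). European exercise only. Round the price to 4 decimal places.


Answer: Price = V(0,0) = 1.0104

Derivation:
dt = T/N = 0.187500
u = exp(sigma*sqrt(dt)) = 1.124022; d = 1/u = 0.889662
p = (exp((r-q)*dt) - d) / (u - d) = 0.525557
Discount per step: exp(-r*dt) = 0.987331
Stock lattice S(k, i) with i counting down-moves:
  k=0: S(0,0) = 26.1800
  k=1: S(1,0) = 29.4269; S(1,1) = 23.2914
  k=2: S(2,0) = 33.0765; S(2,1) = 26.1800; S(2,2) = 20.7214
  k=3: S(3,0) = 37.1787; S(3,1) = 29.4269; S(3,2) = 23.2914; S(3,3) = 18.4351
  k=4: S(4,0) = 41.7897; S(4,1) = 33.0765; S(4,2) = 26.1800; S(4,3) = 20.7214; S(4,4) = 16.4010
Terminal payoffs V(N, i) = max(K - S_T, 0):
  V(4,0) = 0.000000; V(4,1) = 0.000000; V(4,2) = 0.000000; V(4,3) = 3.068560; V(4,4) = 7.389004
Backward induction: V(k, i) = exp(-r*dt) * [p * V(k+1, i) + (1-p) * V(k+1, i+1)].
  V(3,0) = exp(-r*dt) * [p*0.000000 + (1-p)*0.000000] = 0.000000
  V(3,1) = exp(-r*dt) * [p*0.000000 + (1-p)*0.000000] = 0.000000
  V(3,2) = exp(-r*dt) * [p*0.000000 + (1-p)*3.068560] = 1.437414
  V(3,3) = exp(-r*dt) * [p*3.068560 + (1-p)*7.389004] = 5.053521
  V(2,0) = exp(-r*dt) * [p*0.000000 + (1-p)*0.000000] = 0.000000
  V(2,1) = exp(-r*dt) * [p*0.000000 + (1-p)*1.437414] = 0.673331
  V(2,2) = exp(-r*dt) * [p*1.437414 + (1-p)*5.053521] = 3.113105
  V(1,0) = exp(-r*dt) * [p*0.000000 + (1-p)*0.673331] = 0.315410
  V(1,1) = exp(-r*dt) * [p*0.673331 + (1-p)*3.113105] = 1.807670
  V(0,0) = exp(-r*dt) * [p*0.315410 + (1-p)*1.807670] = 1.010438


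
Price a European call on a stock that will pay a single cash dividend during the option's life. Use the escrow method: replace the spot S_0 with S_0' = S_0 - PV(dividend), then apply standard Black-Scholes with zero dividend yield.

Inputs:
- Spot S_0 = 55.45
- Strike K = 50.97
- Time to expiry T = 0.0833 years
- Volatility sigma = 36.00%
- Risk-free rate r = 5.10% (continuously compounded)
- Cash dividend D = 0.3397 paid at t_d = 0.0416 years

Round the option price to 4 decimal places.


Answer: Price = 5.0257

Derivation:
PV(D) = D * exp(-r * t_d) = 0.3397 * 0.99788065 = 0.33898006
S_0' = S_0 - PV(D) = 55.4500 - 0.33898006 = 55.11101994
d1 = (ln(S_0'/K) + (r + sigma^2/2)*T) / (sigma*sqrt(T)) = 0.84462657
d2 = d1 - sigma*sqrt(T) = 0.74072431
exp(-rT) = 0.99576071
N(d1) = 0.80084031; N(d2) = 0.77056969
C = S_0' * N(d1) - K * exp(-rT) * N(d2) = 55.11101994 * 0.80084031 - 50.9700 * 0.99576071 * 0.77056969 = 5.0257


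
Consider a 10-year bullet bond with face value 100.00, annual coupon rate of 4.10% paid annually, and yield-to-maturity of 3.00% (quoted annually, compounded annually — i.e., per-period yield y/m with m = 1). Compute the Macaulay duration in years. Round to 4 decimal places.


Answer: Macaulay duration = 8.4833 years

Derivation:
Coupon per period c = face * coupon_rate / m = 4.100000
Periods per year m = 1; per-period yield y/m = 0.030000
Number of cashflows N = 10
Cashflows (t years, CF_t, discount factor 1/(1+y/m)^(m*t), PV):
  t = 1.0000: CF_t = 4.100000, DF = 0.970874, PV = 3.980583
  t = 2.0000: CF_t = 4.100000, DF = 0.942596, PV = 3.864643
  t = 3.0000: CF_t = 4.100000, DF = 0.915142, PV = 3.752081
  t = 4.0000: CF_t = 4.100000, DF = 0.888487, PV = 3.642797
  t = 5.0000: CF_t = 4.100000, DF = 0.862609, PV = 3.536696
  t = 6.0000: CF_t = 4.100000, DF = 0.837484, PV = 3.433685
  t = 7.0000: CF_t = 4.100000, DF = 0.813092, PV = 3.333675
  t = 8.0000: CF_t = 4.100000, DF = 0.789409, PV = 3.236578
  t = 9.0000: CF_t = 4.100000, DF = 0.766417, PV = 3.142309
  t = 10.0000: CF_t = 104.100000, DF = 0.744094, PV = 77.460177
Price P = sum_t PV_t = 109.383223
Macaulay numerator sum_t t * PV_t:
  t * PV_t at t = 1.0000: 3.980583
  t * PV_t at t = 2.0000: 7.729286
  t * PV_t at t = 3.0000: 11.256242
  t * PV_t at t = 4.0000: 14.571188
  t * PV_t at t = 5.0000: 17.683480
  t * PV_t at t = 6.0000: 20.602113
  t * PV_t at t = 7.0000: 23.335726
  t * PV_t at t = 8.0000: 25.892623
  t * PV_t at t = 9.0000: 28.280777
  t * PV_t at t = 10.0000: 774.601765
Macaulay duration D = (sum_t t * PV_t) / P = 927.933784 / 109.383223 = 8.483328
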